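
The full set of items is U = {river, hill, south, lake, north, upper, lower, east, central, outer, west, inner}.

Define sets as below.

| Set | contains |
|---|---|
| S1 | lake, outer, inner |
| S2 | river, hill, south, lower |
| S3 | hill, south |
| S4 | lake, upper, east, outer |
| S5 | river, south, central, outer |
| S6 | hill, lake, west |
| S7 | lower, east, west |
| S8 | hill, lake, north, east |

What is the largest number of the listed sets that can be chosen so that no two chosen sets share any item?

3

S1, S3, S7 are pairwise disjoint (S1={lake,outer,inner}; S3={hill,south}; S7={lower,east,west}).
Every remaining set overlaps one of these, and no 4 of the listed sets are pairwise disjoint, so 3 is the maximum.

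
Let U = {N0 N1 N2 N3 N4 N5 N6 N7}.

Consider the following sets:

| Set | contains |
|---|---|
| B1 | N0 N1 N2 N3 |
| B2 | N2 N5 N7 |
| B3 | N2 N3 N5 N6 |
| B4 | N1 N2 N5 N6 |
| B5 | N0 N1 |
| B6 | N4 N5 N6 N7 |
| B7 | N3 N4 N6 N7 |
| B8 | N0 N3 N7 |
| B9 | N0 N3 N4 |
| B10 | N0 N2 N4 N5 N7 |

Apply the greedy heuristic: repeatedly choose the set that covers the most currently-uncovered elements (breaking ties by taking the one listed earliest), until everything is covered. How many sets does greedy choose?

3

Greedy: pick B10 (covers 5 new) → pick B1 (covers 2 new) → pick B3 (covers 1 new). Total picks: 3.
(The true minimum cover uses only 2 sets, so greedy is not optimal here.)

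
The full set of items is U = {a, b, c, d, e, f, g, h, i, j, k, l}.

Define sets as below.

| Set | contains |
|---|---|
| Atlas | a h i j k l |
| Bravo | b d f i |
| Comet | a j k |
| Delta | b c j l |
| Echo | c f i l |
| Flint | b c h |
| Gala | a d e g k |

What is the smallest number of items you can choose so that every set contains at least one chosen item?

3

T = {c, d, j} meets every set (each contains at least one member of T), and |T| = 3.
No choice of 2 items meets every set, so 3 is the minimum.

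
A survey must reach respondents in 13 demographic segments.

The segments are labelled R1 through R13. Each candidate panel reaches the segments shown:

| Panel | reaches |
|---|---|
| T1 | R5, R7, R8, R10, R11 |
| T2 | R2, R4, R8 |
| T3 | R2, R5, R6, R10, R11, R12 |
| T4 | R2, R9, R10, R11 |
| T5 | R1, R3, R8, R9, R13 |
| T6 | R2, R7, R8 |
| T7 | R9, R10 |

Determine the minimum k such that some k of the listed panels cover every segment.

4

Take {T1, T2, T3, T5}. Their union is {R1, R2, R3, R4, R5, R6, R7, R8, R9, R10, R11, R12, R13}, which is all 13 segments.
No 3 of the 7 panels cover everything (all 35 combinations miss at least one segment), so 4 is optimal.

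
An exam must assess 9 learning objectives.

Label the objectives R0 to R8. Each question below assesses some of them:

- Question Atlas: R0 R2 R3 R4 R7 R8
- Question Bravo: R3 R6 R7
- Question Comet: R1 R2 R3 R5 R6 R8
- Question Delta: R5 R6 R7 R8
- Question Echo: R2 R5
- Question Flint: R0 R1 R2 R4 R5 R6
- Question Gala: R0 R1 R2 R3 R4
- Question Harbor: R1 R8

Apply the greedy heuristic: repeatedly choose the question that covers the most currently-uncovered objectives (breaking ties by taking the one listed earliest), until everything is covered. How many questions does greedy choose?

2

Greedy: pick Atlas (covers 6 new) → pick Comet (covers 3 new). Total picks: 2.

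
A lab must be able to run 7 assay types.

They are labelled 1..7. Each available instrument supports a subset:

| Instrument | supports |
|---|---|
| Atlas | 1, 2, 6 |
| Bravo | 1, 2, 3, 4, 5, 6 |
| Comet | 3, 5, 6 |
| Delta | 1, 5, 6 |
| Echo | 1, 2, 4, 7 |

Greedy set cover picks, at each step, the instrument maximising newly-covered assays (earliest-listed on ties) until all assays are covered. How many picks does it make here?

2

Greedy: pick Bravo (covers 6 new) → pick Echo (covers 1 new). Total picks: 2.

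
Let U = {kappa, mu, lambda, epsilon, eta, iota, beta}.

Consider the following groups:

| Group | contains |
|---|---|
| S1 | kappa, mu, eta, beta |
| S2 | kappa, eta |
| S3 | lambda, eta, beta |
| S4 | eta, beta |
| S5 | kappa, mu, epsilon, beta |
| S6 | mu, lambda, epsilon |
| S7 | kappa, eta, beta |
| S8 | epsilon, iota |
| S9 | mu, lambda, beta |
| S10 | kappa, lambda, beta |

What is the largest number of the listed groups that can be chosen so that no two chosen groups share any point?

3

S2, S8, S9 are pairwise disjoint (S2={kappa,eta}; S8={epsilon,iota}; S9={mu,lambda,beta}).
Every remaining group overlaps one of these, and no 4 of the listed groups are pairwise disjoint, so 3 is the maximum.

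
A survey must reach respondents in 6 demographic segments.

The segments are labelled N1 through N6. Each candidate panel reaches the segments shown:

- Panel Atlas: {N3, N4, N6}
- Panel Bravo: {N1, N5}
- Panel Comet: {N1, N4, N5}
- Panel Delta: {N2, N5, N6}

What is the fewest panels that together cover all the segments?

Atlas and Bravo and Delta together: Atlas ∪ Bravo ∪ Delta = {N1, N2, N3, N4, N5, N6} — every segment is covered.
Only Delta contains N2, so Delta is forced; the remaining 3 segments need at least 2 more panels (each remaining panel adds at most 2) — so at least 3 panels are needed, and 3 is optimal.

3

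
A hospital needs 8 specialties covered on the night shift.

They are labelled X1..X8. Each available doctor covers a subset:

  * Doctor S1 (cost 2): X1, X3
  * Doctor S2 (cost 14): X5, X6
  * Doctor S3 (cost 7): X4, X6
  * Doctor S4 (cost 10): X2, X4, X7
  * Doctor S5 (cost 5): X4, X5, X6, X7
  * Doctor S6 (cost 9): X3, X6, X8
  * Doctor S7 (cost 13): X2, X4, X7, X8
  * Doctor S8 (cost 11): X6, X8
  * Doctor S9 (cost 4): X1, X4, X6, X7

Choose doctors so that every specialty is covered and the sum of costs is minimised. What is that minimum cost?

S1, S5, S7 together cover every specialty (S1 ∪ S5 ∪ S7 = {X1, X2, X3, X4, X5, X6, X7, X8}); total cost 2 + 5 + 13 = 20.
No covering selection has total cost below 20.

20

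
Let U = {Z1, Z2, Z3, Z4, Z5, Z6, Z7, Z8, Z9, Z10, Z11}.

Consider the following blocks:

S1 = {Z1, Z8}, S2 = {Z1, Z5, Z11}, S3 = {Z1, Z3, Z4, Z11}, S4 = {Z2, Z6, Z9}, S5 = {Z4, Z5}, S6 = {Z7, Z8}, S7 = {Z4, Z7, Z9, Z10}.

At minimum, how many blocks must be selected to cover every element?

S3 and S4 and S5 and S6 and S7 together: S3 ∪ S4 ∪ S5 ∪ S6 ∪ S7 = {Z1, Z2, Z3, Z4, Z5, Z6, Z7, Z8, Z9, Z10, Z11} — every element is covered.
No 4 of the 7 blocks cover everything (all 35 combinations miss at least one element), so 5 is optimal.

5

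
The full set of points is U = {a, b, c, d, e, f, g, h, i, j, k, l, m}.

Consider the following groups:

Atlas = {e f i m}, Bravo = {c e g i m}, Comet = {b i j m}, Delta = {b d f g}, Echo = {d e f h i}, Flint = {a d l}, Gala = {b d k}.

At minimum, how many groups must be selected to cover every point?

5

Bravo and Comet and Echo and Flint and Gala together: Bravo ∪ Comet ∪ Echo ∪ Flint ∪ Gala = {a, b, c, d, e, f, g, h, i, j, k, l, m} — every point is covered.
No 4 of the 7 groups cover everything (all 35 combinations miss at least one point), so 5 is optimal.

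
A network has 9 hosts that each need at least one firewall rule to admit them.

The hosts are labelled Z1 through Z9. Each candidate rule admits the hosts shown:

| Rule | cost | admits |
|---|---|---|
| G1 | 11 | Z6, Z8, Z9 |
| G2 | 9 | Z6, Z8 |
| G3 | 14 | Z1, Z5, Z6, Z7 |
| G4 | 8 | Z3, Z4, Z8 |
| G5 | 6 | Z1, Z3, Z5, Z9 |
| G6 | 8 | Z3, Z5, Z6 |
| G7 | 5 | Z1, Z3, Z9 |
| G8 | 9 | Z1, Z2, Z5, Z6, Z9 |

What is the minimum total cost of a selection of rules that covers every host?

31

G3, G4, G8 together cover every host (G3 ∪ G4 ∪ G8 = {Z1, Z2, Z3, Z4, Z5, Z6, Z7, Z8, Z9}); total cost 14 + 8 + 9 = 31.
The greedy pick G5, G4, G8, G3 costs 37; no covering selection beats 31.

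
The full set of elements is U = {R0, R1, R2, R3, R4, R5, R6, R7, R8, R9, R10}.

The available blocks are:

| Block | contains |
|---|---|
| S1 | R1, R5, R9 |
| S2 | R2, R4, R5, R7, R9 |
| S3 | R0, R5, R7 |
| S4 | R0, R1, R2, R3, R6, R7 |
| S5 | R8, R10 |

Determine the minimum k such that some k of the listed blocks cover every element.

3

Take {S2, S4, S5}. Their union is {R0, R1, R2, R3, R4, R5, R6, R7, R8, R9, R10}, which is all 11 elements.
Only S4 contains R3, so S4 is forced; the remaining 5 elements need at least 2 more blocks (each remaining block adds at most 3) — so at least 3 blocks are needed, and 3 is optimal.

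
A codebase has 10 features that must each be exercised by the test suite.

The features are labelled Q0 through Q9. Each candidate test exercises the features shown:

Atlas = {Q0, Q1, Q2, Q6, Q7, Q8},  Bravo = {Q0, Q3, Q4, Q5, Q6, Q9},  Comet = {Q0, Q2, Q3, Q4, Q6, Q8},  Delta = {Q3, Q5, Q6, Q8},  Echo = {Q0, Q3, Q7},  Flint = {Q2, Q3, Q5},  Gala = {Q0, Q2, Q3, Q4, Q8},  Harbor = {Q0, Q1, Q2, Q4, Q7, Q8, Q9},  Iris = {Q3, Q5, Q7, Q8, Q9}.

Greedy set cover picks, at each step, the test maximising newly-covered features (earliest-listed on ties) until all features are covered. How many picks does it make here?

Greedy: pick Harbor (covers 7 new) → pick Bravo (covers 3 new). Total picks: 2.

2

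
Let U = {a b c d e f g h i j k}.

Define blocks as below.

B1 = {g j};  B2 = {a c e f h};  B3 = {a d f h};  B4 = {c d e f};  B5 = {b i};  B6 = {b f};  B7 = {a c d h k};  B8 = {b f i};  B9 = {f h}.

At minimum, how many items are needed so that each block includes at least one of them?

4

T = {b, d, f, j} meets every block (each contains at least one member of T), and |T| = 4.
No choice of 3 items meets every block, so 4 is the minimum.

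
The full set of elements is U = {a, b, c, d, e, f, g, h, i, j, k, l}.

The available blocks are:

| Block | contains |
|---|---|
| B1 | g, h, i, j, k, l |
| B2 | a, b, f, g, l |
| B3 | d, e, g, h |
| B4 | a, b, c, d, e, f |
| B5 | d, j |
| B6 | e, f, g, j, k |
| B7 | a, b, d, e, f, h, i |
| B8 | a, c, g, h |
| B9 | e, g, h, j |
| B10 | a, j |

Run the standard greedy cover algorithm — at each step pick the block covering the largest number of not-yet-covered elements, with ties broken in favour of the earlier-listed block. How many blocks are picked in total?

Greedy: pick B7 (covers 7 new) → pick B1 (covers 4 new) → pick B4 (covers 1 new). Total picks: 3.
(The true minimum cover uses only 2 blocks, so greedy is not optimal here.)

3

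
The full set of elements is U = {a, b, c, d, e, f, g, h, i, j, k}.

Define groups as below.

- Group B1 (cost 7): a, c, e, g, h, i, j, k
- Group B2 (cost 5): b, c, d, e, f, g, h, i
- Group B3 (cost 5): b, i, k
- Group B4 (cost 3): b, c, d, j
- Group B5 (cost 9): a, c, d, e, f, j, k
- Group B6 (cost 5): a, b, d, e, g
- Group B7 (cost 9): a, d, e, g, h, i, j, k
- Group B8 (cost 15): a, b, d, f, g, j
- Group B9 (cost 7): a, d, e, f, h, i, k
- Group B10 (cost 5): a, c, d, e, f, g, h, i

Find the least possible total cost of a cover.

B1, B2 together cover every element (B1 ∪ B2 = {a, b, c, d, e, f, g, h, i, j, k}); total cost 7 + 5 = 12.
No covering selection has total cost below 12.

12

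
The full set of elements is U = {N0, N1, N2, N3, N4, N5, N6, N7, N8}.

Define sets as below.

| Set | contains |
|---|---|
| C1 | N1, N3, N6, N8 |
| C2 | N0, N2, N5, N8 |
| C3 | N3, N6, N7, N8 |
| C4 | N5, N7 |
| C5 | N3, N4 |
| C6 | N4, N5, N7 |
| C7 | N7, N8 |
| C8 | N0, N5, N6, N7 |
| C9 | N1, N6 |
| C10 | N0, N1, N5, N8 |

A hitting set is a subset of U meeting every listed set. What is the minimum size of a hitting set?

H = {N0, N1, N3, N7} meets every set (each contains at least one member of H), and |H| = 4.
No choice of 3 elements meets every set, so 4 is the minimum.

4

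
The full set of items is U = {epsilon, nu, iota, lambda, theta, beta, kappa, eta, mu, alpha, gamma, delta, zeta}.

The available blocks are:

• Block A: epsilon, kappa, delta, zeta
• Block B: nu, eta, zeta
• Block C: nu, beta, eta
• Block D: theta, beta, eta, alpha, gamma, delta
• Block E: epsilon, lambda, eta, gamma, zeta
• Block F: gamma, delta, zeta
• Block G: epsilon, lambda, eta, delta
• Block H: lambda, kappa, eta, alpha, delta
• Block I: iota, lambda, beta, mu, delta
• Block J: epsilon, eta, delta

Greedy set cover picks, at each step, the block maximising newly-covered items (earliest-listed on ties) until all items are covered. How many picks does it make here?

Greedy: pick D (covers 6 new) → pick A (covers 3 new) → pick I (covers 3 new) → pick B (covers 1 new). Total picks: 4.

4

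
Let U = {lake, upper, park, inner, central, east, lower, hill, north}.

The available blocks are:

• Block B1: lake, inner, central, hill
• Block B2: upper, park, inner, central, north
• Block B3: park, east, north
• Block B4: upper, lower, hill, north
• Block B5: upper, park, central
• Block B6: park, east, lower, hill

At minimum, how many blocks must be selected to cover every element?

3

Take {B1, B3, B4}. Their union is {lake, upper, park, inner, central, east, lower, hill, north}, which is all 9 elements.
Only B1 contains lake, so B1 is forced; the remaining 5 elements need at least 2 more blocks (each remaining block adds at most 3) — so at least 3 blocks are needed, and 3 is optimal.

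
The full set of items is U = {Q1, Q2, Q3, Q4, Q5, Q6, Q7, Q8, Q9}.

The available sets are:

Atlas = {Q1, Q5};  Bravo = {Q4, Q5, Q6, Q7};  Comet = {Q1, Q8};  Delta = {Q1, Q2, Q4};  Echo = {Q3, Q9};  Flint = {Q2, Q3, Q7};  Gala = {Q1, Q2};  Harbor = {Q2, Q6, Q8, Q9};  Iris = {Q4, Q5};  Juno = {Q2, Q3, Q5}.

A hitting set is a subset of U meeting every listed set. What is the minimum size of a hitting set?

4

The 4 items {Q1, Q3, Q5, Q6} hit every set.
No choice of 3 items meets every set, so 4 is the minimum.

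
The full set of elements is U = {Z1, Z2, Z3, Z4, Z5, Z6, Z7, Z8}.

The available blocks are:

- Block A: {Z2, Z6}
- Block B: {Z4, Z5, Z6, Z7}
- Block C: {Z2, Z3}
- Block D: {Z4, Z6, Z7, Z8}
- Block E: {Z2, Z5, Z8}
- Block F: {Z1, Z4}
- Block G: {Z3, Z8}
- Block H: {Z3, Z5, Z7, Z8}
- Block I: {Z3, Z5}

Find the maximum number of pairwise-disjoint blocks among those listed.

3

A, F, G are pairwise disjoint (A={Z2,Z6}; F={Z1,Z4}; G={Z3,Z8}).
Every remaining block overlaps one of these, and no 4 of the listed blocks are pairwise disjoint, so 3 is the maximum.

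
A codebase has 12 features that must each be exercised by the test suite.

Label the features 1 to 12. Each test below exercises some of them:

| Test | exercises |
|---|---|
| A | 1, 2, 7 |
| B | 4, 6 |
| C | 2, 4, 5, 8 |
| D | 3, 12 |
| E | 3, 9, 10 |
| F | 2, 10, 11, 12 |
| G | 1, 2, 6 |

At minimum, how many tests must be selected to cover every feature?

Take {A, B, C, E, F}. Their union is {1, 2, 3, 4, 5, 6, 7, 8, 9, 10, 11, 12}, which is all 12 features.
No 4 of the 7 tests cover everything (all 35 combinations miss at least one feature), so 5 is optimal.

5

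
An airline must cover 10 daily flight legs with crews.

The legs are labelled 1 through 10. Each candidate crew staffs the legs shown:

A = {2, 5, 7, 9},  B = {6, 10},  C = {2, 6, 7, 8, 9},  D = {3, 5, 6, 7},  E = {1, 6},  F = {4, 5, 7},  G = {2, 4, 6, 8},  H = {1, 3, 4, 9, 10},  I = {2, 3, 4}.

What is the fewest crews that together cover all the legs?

Take {C, F, H}. Their union is {1, 2, 3, 4, 5, 6, 7, 8, 9, 10}, which is all 10 legs.
No 2 of the 9 crews cover everything (all 36 combinations miss at least one leg), so 3 is optimal.

3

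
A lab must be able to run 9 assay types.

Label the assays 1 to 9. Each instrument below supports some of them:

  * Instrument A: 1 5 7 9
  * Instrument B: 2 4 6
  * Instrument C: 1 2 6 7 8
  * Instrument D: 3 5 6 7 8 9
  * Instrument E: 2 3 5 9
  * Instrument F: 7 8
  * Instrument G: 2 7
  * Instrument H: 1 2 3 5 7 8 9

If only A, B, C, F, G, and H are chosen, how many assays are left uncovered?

0

Union of A, B, C, F, G, H = {1, 2, 3, 4, 5, 6, 7, 8, 9} — that's every assay, so 0 are uncovered.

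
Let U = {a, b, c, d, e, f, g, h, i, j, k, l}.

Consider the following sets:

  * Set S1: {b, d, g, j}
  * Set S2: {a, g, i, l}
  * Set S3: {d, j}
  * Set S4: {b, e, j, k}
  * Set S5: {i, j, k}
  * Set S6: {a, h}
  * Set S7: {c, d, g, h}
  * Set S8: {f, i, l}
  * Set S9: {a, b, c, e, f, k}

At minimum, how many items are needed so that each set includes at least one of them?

4

T = {f, h, i, j} meets every set (each contains at least one member of T), and |T| = 4.
No choice of 3 items meets every set, so 4 is the minimum.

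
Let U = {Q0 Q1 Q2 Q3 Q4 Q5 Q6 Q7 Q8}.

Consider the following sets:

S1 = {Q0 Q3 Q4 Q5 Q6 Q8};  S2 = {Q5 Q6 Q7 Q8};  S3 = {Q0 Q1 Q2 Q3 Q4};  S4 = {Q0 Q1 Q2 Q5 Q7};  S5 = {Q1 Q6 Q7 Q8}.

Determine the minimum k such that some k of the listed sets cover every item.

2

Take {S1, S4}. Their union is {Q0, Q1, Q2, Q3, Q4, Q5, Q6, Q7, Q8}, which is all 9 items.
No single set has all 9 items (the largest, S1, has 6), so 2 is optimal.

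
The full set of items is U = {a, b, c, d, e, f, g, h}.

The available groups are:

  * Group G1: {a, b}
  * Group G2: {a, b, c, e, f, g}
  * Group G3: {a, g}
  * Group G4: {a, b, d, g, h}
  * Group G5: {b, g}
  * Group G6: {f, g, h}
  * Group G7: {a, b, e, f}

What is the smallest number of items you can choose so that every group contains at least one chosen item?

Take T = {b, g}. Each listed group contains at least one of these, so T is a hitting set of size 2.
The groups G1, G6 are pairwise disjoint, so any hitting set needs a separate item for each — at least 2. Hence 2 is optimal.

2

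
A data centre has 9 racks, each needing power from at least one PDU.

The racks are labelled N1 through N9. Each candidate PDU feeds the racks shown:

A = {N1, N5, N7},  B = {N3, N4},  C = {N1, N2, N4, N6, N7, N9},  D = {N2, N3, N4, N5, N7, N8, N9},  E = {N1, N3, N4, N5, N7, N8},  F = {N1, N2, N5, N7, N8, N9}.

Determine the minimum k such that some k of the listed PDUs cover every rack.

C and D together: C ∪ D = {N1, N2, N3, N4, N5, N6, N7, N8, N9} — every rack is covered.
No single PDU has all 9 racks (the largest, D, has 7), so 2 is optimal.

2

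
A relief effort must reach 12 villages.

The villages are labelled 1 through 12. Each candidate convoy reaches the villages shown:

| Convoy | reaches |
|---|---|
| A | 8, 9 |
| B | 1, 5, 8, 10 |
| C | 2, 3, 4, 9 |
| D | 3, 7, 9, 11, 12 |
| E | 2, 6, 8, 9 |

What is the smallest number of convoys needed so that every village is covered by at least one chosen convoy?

4

Take {B, C, D, E}. Their union is {1, 2, 3, 4, 5, 6, 7, 8, 9, 10, 11, 12}, which is all 12 villages.
No 3 of the 5 convoys cover everything (all 10 combinations miss at least one village), so 4 is optimal.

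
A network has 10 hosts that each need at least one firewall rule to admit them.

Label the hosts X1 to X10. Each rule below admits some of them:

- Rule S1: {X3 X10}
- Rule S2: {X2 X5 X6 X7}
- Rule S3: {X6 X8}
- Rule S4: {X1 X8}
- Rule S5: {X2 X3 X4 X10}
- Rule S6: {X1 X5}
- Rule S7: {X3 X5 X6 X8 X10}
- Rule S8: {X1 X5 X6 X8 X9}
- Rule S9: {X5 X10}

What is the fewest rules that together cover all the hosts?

S2 and S5 and S8 together: S2 ∪ S5 ∪ S8 = {X1, X2, X3, X4, X5, X6, X7, X8, X9, X10} — every host is covered.
Only S5 contains X4, so S5 is forced; the remaining 6 hosts need at least 2 more rules (each remaining rule adds at most 5) — so at least 3 rules are needed, and 3 is optimal.

3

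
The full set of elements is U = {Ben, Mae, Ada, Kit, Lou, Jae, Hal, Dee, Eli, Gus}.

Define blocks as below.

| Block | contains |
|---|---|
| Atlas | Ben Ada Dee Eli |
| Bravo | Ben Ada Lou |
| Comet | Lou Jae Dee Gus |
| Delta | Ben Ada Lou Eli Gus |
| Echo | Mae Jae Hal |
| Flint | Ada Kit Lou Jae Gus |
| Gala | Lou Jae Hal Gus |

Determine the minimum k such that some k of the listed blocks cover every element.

Atlas and Echo and Flint together: Atlas ∪ Echo ∪ Flint = {Ben, Mae, Ada, Kit, Lou, Jae, Hal, Dee, Eli, Gus} — every element is covered.
Only Echo contains Mae, so Echo is forced; the remaining 7 elements need at least 2 more blocks (each remaining block adds at most 5) — so at least 3 blocks are needed, and 3 is optimal.

3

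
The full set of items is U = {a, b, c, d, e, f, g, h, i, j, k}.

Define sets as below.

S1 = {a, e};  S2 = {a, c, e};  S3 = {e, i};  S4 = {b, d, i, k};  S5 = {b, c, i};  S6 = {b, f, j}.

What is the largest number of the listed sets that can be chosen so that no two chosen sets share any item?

2

S2, S6 are pairwise disjoint (S2={a,c,e}; S6={b,f,j}).
Every remaining set overlaps one of these, and no 3 of the listed sets are pairwise disjoint, so 2 is the maximum.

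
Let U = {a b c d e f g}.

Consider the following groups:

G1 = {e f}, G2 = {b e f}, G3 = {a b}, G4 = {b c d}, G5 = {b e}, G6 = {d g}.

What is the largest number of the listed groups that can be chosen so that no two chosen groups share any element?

G1, G3, G6 are pairwise disjoint (G1={e,f}; G3={a,b}; G6={d,g}).
Every remaining group overlaps one of these, and no 4 of the listed groups are pairwise disjoint, so 3 is the maximum.

3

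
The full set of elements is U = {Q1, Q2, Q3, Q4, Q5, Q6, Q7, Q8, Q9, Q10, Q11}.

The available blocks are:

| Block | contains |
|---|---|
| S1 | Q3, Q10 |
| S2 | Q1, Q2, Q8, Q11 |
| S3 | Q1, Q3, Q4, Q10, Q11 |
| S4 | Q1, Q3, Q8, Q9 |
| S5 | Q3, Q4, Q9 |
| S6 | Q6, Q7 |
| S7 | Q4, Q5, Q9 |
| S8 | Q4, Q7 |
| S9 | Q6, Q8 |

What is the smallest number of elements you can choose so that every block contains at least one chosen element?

H = {Q3, Q4, Q7, Q8} meets every block (each contains at least one member of H), and |H| = 4.
The blocks S1, S2, S6, S7 are pairwise disjoint, so any hitting set needs a separate element for each — at least 4. Hence 4 is optimal.

4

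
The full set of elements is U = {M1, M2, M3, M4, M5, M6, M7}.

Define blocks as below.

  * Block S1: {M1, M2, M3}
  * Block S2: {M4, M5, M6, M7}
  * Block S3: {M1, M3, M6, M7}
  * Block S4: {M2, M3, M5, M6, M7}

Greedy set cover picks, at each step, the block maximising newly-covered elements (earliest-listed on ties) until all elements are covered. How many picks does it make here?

Greedy: pick S4 (covers 5 new) → pick S1 (covers 1 new) → pick S2 (covers 1 new). Total picks: 3.
(The true minimum cover uses only 2 blocks, so greedy is not optimal here.)

3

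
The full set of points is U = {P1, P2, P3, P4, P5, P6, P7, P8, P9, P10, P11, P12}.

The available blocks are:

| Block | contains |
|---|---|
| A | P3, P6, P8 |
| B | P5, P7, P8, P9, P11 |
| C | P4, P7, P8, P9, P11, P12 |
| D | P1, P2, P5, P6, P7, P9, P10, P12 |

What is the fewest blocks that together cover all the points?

Take {A, C, D}. Their union is {P1, P2, P3, P4, P5, P6, P7, P8, P9, P10, P11, P12}, which is all 12 points.
Only D contains P1, so D is forced; the remaining 4 points need at least 2 more blocks (each remaining block adds at most 3) — so at least 3 blocks are needed, and 3 is optimal.

3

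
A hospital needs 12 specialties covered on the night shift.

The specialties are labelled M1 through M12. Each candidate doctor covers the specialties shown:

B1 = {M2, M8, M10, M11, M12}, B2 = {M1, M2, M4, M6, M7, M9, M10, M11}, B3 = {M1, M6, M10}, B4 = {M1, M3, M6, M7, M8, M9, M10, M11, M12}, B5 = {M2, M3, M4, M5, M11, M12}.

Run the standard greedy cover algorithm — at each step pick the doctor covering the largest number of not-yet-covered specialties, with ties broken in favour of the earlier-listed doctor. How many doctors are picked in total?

Greedy: pick B4 (covers 9 new) → pick B5 (covers 3 new). Total picks: 2.

2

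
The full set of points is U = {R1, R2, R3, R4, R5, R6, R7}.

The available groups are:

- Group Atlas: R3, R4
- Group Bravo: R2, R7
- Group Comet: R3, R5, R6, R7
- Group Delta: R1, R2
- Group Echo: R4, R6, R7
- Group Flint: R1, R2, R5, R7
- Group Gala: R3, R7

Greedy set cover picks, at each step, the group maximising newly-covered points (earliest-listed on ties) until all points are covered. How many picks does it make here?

3

Greedy: pick Comet (covers 4 new) → pick Delta (covers 2 new) → pick Atlas (covers 1 new). Total picks: 3.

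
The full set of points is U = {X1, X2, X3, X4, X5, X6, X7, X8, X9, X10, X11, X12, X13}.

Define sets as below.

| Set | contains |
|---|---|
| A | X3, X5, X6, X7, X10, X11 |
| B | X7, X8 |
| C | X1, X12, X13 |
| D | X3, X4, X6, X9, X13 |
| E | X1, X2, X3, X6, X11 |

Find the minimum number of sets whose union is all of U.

5

A, B, C, D, and E cover everything between them: the union {X1, X2, X3, X4, X5, X6, X7, X8, X9, X10, X11, X12, X13} is all of U.
No 4 of the 5 sets cover everything (all 5 combinations miss at least one point), so 5 is optimal.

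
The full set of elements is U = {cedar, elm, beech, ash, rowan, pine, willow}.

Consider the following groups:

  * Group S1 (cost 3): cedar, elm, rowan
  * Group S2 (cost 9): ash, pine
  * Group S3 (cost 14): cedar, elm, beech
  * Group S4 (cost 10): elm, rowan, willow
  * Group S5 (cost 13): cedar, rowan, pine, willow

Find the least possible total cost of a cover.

33

S2, S3, S4 together cover every element (S2 ∪ S3 ∪ S4 = {cedar, elm, beech, ash, rowan, pine, willow}); total cost 9 + 14 + 10 = 33.
The greedy pick S1, S2, S4, S3 costs 36; no covering selection beats 33.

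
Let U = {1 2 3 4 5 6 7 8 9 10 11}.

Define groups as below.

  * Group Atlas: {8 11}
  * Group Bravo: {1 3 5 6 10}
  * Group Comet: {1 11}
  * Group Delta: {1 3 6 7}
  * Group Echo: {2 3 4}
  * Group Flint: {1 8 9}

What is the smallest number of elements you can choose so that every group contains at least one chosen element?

The 3 elements {3, 9, 11} hit every group.
No choice of 2 elements meets every group, so 3 is the minimum.

3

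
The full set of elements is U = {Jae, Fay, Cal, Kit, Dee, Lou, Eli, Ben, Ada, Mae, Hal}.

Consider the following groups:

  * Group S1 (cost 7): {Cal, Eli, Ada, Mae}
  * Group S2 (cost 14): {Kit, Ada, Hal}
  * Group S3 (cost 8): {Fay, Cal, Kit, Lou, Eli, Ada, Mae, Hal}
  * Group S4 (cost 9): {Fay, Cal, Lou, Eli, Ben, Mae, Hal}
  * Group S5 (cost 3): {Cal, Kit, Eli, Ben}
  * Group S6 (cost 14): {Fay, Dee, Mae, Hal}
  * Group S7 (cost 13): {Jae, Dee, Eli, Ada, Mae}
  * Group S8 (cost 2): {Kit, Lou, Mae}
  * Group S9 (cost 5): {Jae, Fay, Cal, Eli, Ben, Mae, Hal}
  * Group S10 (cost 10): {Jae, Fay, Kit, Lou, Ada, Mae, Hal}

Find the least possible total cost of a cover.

20

S7, S8, S9 together cover every element (S7 ∪ S8 ∪ S9 = {Jae, Fay, Cal, Kit, Dee, Lou, Eli, Ben, Ada, Mae, Hal}); total cost 13 + 2 + 5 = 20.
No covering selection has total cost below 20.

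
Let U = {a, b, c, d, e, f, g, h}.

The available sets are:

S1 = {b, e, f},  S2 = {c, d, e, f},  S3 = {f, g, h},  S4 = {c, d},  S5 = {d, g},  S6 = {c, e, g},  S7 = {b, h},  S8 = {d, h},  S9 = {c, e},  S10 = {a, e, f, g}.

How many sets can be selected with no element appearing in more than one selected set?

S5, S7, S9 are pairwise disjoint (S5={d,g}; S7={b,h}; S9={c,e}).
Every remaining set overlaps one of these, and no 4 of the listed sets are pairwise disjoint, so 3 is the maximum.

3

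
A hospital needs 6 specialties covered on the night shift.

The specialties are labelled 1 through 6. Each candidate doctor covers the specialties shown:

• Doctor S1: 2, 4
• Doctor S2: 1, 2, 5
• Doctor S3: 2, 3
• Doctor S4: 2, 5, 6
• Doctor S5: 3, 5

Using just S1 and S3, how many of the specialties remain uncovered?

Union of S1, S3 = {2, 3, 4}.
Not covered: 1, 5, 6 — 3 specialties.

3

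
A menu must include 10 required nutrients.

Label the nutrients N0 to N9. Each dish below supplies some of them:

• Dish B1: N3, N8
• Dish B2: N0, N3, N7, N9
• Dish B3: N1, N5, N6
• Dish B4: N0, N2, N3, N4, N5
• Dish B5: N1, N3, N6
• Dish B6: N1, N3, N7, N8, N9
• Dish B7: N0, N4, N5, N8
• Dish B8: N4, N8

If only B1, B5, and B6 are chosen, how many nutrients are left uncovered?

Union of B1, B5, B6 = {N1, N3, N6, N7, N8, N9}.
Not covered: N0, N2, N4, N5 — 4 nutrients.

4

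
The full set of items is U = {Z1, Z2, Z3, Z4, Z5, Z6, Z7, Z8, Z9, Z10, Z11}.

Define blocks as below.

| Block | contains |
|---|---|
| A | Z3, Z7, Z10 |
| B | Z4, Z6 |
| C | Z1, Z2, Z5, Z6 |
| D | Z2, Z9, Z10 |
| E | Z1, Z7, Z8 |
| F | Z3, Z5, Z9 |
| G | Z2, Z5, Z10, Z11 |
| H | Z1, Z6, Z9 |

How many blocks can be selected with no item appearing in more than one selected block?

3

B, E, F are pairwise disjoint (B={Z4,Z6}; E={Z1,Z7,Z8}; F={Z3,Z5,Z9}).
Every remaining block overlaps one of these, and no 4 of the listed blocks are pairwise disjoint, so 3 is the maximum.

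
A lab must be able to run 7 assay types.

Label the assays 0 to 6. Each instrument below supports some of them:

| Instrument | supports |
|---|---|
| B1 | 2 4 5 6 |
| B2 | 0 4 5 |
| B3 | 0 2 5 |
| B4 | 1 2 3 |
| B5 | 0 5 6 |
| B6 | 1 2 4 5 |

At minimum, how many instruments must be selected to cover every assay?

Take {B1, B4, B5}. Their union is {0, 1, 2, 3, 4, 5, 6}, which is all 7 assays.
Only B4 contains 3, so B4 is forced; the remaining 4 assays need at least 2 more instruments (each remaining instrument adds at most 3) — so at least 3 instruments are needed, and 3 is optimal.

3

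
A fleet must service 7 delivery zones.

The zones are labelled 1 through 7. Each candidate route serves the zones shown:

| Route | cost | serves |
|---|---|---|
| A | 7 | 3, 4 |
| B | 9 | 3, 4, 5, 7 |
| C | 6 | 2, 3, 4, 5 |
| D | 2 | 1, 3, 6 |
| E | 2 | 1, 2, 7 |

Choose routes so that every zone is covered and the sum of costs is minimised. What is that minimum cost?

10

C, D, E together cover every zone (C ∪ D ∪ E = {1, 2, 3, 4, 5, 6, 7}); total cost 6 + 2 + 2 = 10.
No covering selection has total cost below 10.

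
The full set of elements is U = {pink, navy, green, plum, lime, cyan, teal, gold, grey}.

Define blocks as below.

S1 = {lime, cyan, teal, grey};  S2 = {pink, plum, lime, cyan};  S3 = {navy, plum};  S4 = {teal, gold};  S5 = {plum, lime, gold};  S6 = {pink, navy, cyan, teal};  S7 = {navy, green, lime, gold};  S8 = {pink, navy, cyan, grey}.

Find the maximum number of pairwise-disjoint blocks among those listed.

2

S2, S4 are pairwise disjoint (S2={pink,plum,lime,cyan}; S4={teal,gold}).
Every remaining block overlaps one of these, and no 3 of the listed blocks are pairwise disjoint, so 2 is the maximum.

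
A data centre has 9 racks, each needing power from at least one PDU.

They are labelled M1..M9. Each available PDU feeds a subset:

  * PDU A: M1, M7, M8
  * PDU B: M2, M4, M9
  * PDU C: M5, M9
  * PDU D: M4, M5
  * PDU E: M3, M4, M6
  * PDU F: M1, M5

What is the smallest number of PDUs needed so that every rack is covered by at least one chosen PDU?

Take {A, B, D, E}. Their union is {M1, M2, M3, M4, M5, M6, M7, M8, M9}, which is all 9 racks.
No 3 of the 6 PDUs cover everything (all 20 combinations miss at least one rack), so 4 is optimal.

4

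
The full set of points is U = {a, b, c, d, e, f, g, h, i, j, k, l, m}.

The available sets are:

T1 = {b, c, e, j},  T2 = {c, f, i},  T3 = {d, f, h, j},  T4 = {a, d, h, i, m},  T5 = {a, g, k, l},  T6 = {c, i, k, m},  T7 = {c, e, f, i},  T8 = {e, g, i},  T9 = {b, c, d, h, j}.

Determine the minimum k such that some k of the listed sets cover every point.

4

Take {T4, T5, T7, T9}. Their union is {a, b, c, d, e, f, g, h, i, j, k, l, m}, which is all 13 points.
No 3 of the 9 sets cover everything (all 84 combinations miss at least one point), so 4 is optimal.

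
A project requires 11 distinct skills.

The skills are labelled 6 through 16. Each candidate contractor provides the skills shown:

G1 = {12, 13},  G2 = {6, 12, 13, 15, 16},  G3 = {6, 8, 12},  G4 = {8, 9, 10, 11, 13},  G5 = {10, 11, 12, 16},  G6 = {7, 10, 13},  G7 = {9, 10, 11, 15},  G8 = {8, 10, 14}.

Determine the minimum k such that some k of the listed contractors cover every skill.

G2 and G6 and G7 and G8 together: G2 ∪ G6 ∪ G7 ∪ G8 = {6, 7, 8, 9, 10, 11, 12, 13, 14, 15, 16} — every skill is covered.
No 3 of the 8 contractors cover everything (all 56 combinations miss at least one skill), so 4 is optimal.

4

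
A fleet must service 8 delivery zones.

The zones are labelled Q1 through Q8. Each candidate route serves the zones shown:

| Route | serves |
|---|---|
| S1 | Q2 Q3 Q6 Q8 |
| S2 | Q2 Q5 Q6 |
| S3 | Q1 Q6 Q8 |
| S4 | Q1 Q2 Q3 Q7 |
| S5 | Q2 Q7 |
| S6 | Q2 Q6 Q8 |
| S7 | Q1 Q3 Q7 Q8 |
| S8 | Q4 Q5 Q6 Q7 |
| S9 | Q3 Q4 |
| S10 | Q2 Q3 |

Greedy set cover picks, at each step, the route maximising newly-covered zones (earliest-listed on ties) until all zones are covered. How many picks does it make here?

3

Greedy: pick S1 (covers 4 new) → pick S8 (covers 3 new) → pick S3 (covers 1 new). Total picks: 3.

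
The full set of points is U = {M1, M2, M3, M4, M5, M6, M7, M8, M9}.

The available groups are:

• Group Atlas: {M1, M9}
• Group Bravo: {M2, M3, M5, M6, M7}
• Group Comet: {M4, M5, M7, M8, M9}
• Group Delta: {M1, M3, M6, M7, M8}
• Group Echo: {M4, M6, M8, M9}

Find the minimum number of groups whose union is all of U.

3

Take {Atlas, Bravo, Comet}. Their union is {M1, M2, M3, M4, M5, M6, M7, M8, M9}, which is all 9 points.
Only Bravo contains M2, so Bravo is forced; the remaining 4 points need at least 2 more groups (each remaining group adds at most 3) — so at least 3 groups are needed, and 3 is optimal.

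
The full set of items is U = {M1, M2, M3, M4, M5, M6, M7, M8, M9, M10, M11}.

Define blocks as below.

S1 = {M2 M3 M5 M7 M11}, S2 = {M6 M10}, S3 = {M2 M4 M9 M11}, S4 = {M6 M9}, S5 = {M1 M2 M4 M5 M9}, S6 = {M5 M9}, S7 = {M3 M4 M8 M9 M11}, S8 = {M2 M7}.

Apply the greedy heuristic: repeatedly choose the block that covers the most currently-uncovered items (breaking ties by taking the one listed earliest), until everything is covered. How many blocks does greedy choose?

4

Greedy: pick S1 (covers 5 new) → pick S5 (covers 3 new) → pick S2 (covers 2 new) → pick S7 (covers 1 new). Total picks: 4.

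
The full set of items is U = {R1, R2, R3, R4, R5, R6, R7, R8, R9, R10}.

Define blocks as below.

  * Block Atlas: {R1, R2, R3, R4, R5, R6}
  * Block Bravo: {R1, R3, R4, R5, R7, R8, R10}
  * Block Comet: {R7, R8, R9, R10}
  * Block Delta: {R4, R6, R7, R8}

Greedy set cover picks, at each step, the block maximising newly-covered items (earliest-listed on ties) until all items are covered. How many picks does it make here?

Greedy: pick Bravo (covers 7 new) → pick Atlas (covers 2 new) → pick Comet (covers 1 new). Total picks: 3.
(The true minimum cover uses only 2 blocks, so greedy is not optimal here.)

3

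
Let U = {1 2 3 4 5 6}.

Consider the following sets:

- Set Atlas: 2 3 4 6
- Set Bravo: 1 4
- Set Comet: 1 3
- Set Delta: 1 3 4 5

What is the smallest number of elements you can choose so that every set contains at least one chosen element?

Take H = {1, 3}. Each listed set contains at least one of these, so H is a hitting set of size 2.
No single element lies in every set, so at least 2 are needed and 2 is optimal.

2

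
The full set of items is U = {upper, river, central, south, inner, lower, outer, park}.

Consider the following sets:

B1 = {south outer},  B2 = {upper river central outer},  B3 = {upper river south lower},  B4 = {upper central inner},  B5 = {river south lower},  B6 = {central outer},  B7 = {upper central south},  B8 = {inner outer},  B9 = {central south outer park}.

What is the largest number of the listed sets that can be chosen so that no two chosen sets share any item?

B5, B6 are pairwise disjoint (B5={river,south,lower}; B6={central,outer}).
Every remaining set overlaps one of these, and no 3 of the listed sets are pairwise disjoint, so 2 is the maximum.

2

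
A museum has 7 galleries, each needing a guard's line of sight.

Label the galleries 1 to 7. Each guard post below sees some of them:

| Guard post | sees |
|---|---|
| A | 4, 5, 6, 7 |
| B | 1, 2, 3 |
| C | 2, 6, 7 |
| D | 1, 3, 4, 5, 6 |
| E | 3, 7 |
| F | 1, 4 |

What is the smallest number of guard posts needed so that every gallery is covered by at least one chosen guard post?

2

C and D together: C ∪ D = {1, 2, 3, 4, 5, 6, 7} — every gallery is covered.
No single guard post has all 7 galleries (the largest, D, has 5), so 2 is optimal.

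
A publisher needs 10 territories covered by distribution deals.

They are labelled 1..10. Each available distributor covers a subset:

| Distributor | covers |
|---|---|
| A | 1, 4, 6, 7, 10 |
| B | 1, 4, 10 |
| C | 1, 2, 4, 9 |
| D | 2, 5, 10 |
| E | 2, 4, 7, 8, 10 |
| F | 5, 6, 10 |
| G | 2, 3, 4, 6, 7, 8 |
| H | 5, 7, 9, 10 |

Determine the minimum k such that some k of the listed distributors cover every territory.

C and F and G together: C ∪ F ∪ G = {1, 2, 3, 4, 5, 6, 7, 8, 9, 10} — every territory is covered.
Only G contains 3, so G is forced; the remaining 4 territories need at least 2 more distributors (each remaining distributor adds at most 3) — so at least 3 distributors are needed, and 3 is optimal.

3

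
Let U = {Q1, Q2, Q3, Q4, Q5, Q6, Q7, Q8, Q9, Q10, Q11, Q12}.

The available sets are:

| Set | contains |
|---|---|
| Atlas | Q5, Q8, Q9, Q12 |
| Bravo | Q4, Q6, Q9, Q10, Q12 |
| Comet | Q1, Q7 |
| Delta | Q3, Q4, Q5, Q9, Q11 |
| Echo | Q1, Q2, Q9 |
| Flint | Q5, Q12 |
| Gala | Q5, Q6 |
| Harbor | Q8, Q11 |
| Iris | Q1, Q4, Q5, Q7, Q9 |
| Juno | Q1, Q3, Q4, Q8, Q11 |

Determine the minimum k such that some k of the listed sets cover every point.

Take {Bravo, Echo, Iris, Juno}. Their union is {Q1, Q2, Q3, Q4, Q5, Q6, Q7, Q8, Q9, Q10, Q11, Q12}, which is all 12 points.
Only Echo contains Q2, so Echo is forced; the remaining 9 points need at least 3 more sets (each remaining set adds at most 4) — so at least 4 sets are needed, and 4 is optimal.

4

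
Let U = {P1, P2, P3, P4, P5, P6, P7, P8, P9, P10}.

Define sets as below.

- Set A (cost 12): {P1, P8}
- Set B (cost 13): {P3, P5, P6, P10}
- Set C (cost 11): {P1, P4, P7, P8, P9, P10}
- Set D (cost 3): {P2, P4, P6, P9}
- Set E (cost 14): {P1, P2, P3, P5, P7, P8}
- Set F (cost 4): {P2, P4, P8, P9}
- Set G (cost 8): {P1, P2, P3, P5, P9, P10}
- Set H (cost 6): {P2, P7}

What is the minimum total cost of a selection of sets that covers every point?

D, F, G, H together cover every point (D ∪ F ∪ G ∪ H = {P1, P2, P3, P4, P5, P6, P7, P8, P9, P10}); total cost 3 + 4 + 8 + 6 = 21.
No covering selection has total cost below 21.

21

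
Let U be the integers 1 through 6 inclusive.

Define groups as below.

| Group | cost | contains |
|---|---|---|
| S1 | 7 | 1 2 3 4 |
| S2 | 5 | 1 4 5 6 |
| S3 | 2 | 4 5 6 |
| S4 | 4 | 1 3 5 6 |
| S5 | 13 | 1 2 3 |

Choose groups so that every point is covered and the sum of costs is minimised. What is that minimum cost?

9

S1, S3 together cover every point (S1 ∪ S3 = {1, 2, 3, 4, 5, 6}); total cost 7 + 2 = 9.
The greedy pick S3, S4, S1 costs 13; no covering selection beats 9.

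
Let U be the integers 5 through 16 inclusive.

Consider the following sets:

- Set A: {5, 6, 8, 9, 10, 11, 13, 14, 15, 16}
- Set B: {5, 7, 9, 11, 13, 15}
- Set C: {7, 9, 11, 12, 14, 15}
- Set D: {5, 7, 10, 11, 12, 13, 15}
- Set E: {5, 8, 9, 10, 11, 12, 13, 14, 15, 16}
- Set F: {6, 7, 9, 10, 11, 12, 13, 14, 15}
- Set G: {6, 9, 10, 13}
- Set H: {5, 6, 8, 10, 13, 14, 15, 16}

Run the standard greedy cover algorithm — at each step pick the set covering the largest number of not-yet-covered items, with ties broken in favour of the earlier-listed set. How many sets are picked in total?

2

Greedy: pick A (covers 10 new) → pick C (covers 2 new). Total picks: 2.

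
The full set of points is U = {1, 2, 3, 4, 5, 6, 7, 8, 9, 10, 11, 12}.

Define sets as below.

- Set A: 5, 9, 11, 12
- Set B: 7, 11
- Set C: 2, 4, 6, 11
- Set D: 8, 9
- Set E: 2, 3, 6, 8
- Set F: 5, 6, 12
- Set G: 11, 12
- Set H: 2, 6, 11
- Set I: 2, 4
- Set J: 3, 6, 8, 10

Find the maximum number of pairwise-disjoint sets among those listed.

B, D, F, I are pairwise disjoint (B={7,11}; D={8,9}; F={5,6,12}; I={2,4}).
Every remaining set overlaps one of these, and no 5 of the listed sets are pairwise disjoint, so 4 is the maximum.

4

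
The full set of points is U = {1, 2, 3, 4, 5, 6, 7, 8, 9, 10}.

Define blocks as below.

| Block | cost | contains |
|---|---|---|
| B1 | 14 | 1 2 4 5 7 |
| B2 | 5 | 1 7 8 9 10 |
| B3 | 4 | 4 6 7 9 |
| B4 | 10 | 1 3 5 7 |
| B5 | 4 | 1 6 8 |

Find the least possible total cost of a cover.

33

B1, B2, B3, B4 together cover every point (B1 ∪ B2 ∪ B3 ∪ B4 = {1, 2, 3, 4, 5, 6, 7, 8, 9, 10}); total cost 14 + 5 + 4 + 10 = 33.
No covering selection has total cost below 33.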